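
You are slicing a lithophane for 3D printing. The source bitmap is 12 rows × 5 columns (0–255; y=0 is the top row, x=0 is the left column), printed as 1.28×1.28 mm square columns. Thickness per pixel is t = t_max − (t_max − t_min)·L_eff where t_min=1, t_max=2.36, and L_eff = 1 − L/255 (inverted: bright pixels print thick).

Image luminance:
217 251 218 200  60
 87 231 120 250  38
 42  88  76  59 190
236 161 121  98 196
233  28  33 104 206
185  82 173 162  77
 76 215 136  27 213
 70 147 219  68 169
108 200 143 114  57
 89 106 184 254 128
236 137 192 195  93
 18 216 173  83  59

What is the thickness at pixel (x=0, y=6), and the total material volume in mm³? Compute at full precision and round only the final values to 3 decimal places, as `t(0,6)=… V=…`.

t(0,6)=1.405 V=171.241

span = t_max - t_min = 2.36 - 1 = 1.360
L(0,6) = 76, L_eff = 1 - 76/255 = 0.701961 (inverted)
t(0,6) = 2.36 - 1.360·0.701961 = 1.405
Σt over all 12·5 pixels = 39194/375 ≈ 104.5173333
V = pitch²·Σt = 1.28²·39194/375 = 171.241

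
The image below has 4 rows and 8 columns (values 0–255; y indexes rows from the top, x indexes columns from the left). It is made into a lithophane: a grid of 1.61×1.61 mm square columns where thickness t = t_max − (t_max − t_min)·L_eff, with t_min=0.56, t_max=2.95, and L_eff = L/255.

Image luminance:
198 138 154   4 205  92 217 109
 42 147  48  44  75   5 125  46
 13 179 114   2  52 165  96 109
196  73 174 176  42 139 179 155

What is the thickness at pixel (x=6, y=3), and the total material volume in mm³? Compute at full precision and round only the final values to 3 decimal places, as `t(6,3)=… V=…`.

span = t_max - t_min = 2.95 - 0.56 = 2.390
L(6,3) = 179, L_eff = 179/255 = 0.701961
t(6,3) = 2.95 - 2.390·0.701961 = 1.272
Σt over all 4·8 pixels = 522531/8500 ≈ 61.4742353
V = pitch²·Σt = 1.61²·522531/8500 = 159.347

t(6,3)=1.272 V=159.347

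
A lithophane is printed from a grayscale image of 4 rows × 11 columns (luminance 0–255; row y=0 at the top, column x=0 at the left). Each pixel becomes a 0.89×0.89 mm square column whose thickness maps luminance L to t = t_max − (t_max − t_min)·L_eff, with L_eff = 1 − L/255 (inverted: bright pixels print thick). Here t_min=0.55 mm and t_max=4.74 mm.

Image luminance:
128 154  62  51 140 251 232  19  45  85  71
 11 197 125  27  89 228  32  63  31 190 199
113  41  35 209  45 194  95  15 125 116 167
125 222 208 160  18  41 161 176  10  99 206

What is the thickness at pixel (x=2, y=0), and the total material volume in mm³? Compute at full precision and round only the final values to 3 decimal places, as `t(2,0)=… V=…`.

span = t_max - t_min = 4.74 - 0.55 = 4.190
L(2,0) = 62, L_eff = 1 - 62/255 = 0.756863 (inverted)
t(2,0) = 4.74 - 4.190·0.756863 = 1.569
Σt over all 4·11 pixels = 2716709/25500 ≈ 106.5376078
V = pitch²·Σt = 0.89²·2716709/25500 = 84.388

t(2,0)=1.569 V=84.388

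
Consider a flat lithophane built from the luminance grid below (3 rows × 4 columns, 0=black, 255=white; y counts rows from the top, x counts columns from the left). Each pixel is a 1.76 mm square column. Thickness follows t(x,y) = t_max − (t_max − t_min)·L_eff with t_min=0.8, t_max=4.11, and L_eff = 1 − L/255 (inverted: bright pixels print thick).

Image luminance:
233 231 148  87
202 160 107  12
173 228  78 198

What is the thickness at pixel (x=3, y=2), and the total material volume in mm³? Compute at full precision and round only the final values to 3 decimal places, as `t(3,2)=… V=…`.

t(3,2)=3.370 V=104.403

span = t_max - t_min = 4.11 - 0.8 = 3.310
L(3,2) = 198, L_eff = 1 - 198/255 = 0.223529 (inverted)
t(3,2) = 4.11 - 3.310·0.223529 = 3.370
Σt over all 3·4 pixels = 286489/8500 ≈ 33.7045882
V = pitch²·Σt = 1.76²·286489/8500 = 104.403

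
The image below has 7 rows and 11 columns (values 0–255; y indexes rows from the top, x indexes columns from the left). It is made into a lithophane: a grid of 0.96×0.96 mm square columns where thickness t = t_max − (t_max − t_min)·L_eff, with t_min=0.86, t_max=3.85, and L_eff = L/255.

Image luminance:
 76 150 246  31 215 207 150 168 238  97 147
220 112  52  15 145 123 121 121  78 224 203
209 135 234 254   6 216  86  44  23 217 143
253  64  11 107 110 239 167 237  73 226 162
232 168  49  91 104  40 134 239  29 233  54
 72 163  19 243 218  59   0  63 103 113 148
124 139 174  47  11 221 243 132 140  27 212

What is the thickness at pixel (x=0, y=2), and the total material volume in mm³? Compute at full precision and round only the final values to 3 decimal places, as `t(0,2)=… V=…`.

t(0,2)=1.399 V=160.835

span = t_max - t_min = 3.85 - 0.86 = 2.990
L(0,2) = 209, L_eff = 209/255 = 0.819608
t(0,2) = 3.85 - 2.990·0.819608 = 1.399
Σt over all 7·11 pixels = 2225087/12750 ≈ 174.5166275
V = pitch²·Σt = 0.96²·2225087/12750 = 160.835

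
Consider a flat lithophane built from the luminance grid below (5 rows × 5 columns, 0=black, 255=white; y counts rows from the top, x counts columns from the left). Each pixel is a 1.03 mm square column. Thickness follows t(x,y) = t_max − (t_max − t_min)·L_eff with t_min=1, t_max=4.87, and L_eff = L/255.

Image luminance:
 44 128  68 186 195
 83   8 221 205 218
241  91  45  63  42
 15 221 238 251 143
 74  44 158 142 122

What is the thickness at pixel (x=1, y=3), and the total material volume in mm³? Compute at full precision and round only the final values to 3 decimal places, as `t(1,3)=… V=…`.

t(1,3)=1.516 V=76.902

span = t_max - t_min = 4.87 - 1 = 3.870
L(1,3) = 221, L_eff = 221/255 = 0.866667
t(1,3) = 4.87 - 3.870·0.866667 = 1.516
Σt over all 5·5 pixels = 616141/8500 ≈ 72.4871765
V = pitch²·Σt = 1.03²·616141/8500 = 76.902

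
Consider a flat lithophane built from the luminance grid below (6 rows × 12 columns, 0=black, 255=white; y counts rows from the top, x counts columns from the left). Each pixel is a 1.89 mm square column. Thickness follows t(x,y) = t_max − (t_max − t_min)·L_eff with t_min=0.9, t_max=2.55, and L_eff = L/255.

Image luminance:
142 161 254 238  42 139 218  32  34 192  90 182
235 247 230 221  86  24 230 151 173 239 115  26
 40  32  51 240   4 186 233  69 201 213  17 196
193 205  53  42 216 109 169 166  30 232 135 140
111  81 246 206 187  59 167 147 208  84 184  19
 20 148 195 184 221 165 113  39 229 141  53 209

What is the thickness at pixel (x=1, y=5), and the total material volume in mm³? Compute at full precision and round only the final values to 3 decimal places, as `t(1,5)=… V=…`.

span = t_max - t_min = 2.55 - 0.9 = 1.650
L(1,5) = 148, L_eff = 148/255 = 0.580392
t(1,5) = 2.55 - 1.650·0.580392 = 1.592
Σt over all 6·12 pixels = 198941/1700 ≈ 117.0241176
V = pitch²·Σt = 1.89²·198941/1700 = 418.022

t(1,5)=1.592 V=418.022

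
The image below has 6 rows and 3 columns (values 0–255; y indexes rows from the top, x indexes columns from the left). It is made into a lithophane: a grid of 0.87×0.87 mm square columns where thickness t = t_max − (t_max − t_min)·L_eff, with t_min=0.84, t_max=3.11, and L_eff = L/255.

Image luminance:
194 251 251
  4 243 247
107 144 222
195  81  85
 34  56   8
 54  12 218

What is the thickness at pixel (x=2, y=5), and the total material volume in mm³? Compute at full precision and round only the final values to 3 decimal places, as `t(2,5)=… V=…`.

span = t_max - t_min = 3.11 - 0.84 = 2.270
L(2,5) = 218, L_eff = 218/255 = 0.854902
t(2,5) = 3.11 - 2.270·0.854902 = 1.169
Σt over all 6·3 pixels = 73444/2125 ≈ 34.5618824
V = pitch²·Σt = 0.87²·73444/2125 = 26.160

t(2,5)=1.169 V=26.160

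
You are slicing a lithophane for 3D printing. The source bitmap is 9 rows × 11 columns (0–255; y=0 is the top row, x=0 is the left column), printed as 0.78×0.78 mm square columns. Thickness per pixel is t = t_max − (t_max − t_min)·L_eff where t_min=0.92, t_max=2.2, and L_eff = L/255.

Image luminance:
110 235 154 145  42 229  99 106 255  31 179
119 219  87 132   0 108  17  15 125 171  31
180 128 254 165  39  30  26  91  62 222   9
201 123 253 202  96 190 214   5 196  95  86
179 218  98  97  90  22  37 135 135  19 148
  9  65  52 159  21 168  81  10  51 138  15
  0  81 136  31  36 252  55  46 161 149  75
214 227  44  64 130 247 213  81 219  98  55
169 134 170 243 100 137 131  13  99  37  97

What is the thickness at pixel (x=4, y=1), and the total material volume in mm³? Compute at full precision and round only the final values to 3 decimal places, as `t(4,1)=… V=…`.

t(4,1)=2.200 V=97.796

span = t_max - t_min = 2.2 - 0.92 = 1.280
L(4,1) = 0, L_eff = 0/255 = 0.000000
t(4,1) = 2.2 - 1.280·0.000000 = 2.200
Σt over all 9·11 pixels = 341577/2125 ≈ 160.7421176
V = pitch²·Σt = 0.78²·341577/2125 = 97.796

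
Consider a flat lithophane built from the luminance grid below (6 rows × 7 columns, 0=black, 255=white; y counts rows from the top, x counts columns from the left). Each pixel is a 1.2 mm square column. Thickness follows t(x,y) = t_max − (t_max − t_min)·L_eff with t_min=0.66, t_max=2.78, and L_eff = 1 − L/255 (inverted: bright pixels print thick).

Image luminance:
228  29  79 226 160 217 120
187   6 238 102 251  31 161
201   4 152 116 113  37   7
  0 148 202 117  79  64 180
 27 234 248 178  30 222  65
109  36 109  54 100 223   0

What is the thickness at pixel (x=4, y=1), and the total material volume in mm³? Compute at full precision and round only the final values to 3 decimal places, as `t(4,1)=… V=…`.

span = t_max - t_min = 2.78 - 0.66 = 2.120
L(4,1) = 251, L_eff = 1 - 251/255 = 0.015686 (inverted)
t(4,1) = 2.78 - 2.120·0.015686 = 2.747
Σt over all 6·7 pixels = 89297/1275 ≈ 70.0368627
V = pitch²·Σt = 1.2²·89297/1275 = 100.853

t(4,1)=2.747 V=100.853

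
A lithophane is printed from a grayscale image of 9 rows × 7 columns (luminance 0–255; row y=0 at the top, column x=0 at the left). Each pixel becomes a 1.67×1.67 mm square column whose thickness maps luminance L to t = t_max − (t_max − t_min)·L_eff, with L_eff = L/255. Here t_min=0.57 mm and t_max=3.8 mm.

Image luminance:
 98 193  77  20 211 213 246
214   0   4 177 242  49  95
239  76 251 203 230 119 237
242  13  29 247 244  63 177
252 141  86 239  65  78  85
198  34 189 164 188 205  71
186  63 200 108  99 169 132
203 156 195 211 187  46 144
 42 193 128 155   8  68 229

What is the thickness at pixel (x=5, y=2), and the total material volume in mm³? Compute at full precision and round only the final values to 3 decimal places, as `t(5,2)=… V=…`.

span = t_max - t_min = 3.8 - 0.57 = 3.230
L(5,2) = 119, L_eff = 119/255 = 0.466667
t(5,2) = 3.8 - 3.230·0.466667 = 2.293
Σt over all 9·7 pixels = 123.804
V = pitch²·Σt = 1.67²·123.804 = 345.277

t(5,2)=2.293 V=345.277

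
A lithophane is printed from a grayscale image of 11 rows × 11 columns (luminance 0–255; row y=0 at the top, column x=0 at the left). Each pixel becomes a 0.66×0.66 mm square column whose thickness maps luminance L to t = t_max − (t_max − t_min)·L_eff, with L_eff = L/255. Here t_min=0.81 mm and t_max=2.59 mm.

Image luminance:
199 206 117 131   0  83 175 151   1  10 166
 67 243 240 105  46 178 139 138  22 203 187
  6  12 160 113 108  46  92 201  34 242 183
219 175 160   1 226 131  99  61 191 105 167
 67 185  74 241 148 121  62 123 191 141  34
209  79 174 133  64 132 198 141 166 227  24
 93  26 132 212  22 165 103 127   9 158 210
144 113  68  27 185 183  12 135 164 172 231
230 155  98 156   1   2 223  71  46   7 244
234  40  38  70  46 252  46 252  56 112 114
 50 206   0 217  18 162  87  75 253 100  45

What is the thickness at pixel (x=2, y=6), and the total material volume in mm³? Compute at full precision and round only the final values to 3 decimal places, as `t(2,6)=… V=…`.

t(2,6)=1.669 V=91.298

span = t_max - t_min = 2.59 - 0.81 = 1.780
L(2,6) = 132, L_eff = 132/255 = 0.517647
t(2,6) = 2.59 - 1.780·0.517647 = 1.669
Σt over all 11·11 pixels = 1068917/5100 ≈ 209.5915686
V = pitch²·Σt = 0.66²·1068917/5100 = 91.298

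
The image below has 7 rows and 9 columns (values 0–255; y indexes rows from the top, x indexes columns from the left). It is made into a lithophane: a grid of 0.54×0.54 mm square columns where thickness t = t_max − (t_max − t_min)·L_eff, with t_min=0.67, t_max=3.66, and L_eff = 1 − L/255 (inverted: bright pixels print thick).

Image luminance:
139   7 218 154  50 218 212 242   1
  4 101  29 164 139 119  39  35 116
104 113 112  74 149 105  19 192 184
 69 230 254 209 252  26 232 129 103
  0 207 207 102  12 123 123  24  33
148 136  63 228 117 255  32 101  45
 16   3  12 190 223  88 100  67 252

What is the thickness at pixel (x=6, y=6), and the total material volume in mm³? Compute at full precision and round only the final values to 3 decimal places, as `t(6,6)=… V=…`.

span = t_max - t_min = 3.66 - 0.67 = 2.990
L(6,6) = 100, L_eff = 1 - 100/255 = 0.607843 (inverted)
t(6,6) = 3.66 - 2.990·0.607843 = 1.843
Σt over all 7·9 pixels = 660781/5100 ≈ 129.5649020
V = pitch²·Σt = 0.54²·660781/5100 = 37.781

t(6,6)=1.843 V=37.781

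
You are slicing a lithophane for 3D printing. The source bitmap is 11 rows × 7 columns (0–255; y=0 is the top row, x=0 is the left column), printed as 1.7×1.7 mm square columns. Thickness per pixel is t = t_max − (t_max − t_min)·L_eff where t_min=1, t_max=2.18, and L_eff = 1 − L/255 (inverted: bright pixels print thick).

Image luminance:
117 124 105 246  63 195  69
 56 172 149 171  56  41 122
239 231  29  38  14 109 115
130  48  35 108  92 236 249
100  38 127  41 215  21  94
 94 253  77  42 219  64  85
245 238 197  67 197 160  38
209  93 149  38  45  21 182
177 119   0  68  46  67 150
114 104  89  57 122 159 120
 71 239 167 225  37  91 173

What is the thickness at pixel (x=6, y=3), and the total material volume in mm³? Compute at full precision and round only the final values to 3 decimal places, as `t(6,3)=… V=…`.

t(6,3)=2.152 V=344.267

span = t_max - t_min = 2.18 - 1 = 1.180
L(6,3) = 249, L_eff = 1 - 249/255 = 0.023529 (inverted)
t(6,3) = 2.18 - 1.180·0.023529 = 2.152
Σt over all 11·7 pixels = 1518827/12750 ≈ 119.1236863
V = pitch²·Σt = 1.7²·1518827/12750 = 344.267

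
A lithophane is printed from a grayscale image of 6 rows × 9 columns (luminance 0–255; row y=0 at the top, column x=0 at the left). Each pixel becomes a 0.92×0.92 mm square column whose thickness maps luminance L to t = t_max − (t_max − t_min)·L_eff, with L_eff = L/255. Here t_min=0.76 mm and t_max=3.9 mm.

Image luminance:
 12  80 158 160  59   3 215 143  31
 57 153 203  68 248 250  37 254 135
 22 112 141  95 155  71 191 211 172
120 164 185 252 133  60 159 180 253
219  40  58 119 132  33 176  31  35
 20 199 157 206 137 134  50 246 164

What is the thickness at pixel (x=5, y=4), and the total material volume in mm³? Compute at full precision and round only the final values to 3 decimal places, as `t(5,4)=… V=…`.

span = t_max - t_min = 3.9 - 0.76 = 3.140
L(5,4) = 33, L_eff = 33/255 = 0.129412
t(5,4) = 3.9 - 3.140·0.129412 = 3.494
Σt over all 6·9 pixels = 261794/2125 ≈ 123.1971765
V = pitch²·Σt = 0.92²·261794/2125 = 104.274

t(5,4)=3.494 V=104.274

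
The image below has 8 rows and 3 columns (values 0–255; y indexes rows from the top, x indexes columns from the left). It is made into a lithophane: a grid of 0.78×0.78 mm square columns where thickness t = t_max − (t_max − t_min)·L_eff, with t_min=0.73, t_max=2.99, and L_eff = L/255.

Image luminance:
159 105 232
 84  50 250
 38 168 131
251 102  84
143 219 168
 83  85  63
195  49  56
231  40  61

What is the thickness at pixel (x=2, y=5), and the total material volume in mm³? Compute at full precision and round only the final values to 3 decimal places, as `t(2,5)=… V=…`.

t(2,5)=2.432 V=27.229

span = t_max - t_min = 2.99 - 0.73 = 2.260
L(2,5) = 63, L_eff = 63/255 = 0.247059
t(2,5) = 2.99 - 2.260·0.247059 = 2.432
Σt over all 8·3 pixels = 570629/12750 ≈ 44.7552157
V = pitch²·Σt = 0.78²·570629/12750 = 27.229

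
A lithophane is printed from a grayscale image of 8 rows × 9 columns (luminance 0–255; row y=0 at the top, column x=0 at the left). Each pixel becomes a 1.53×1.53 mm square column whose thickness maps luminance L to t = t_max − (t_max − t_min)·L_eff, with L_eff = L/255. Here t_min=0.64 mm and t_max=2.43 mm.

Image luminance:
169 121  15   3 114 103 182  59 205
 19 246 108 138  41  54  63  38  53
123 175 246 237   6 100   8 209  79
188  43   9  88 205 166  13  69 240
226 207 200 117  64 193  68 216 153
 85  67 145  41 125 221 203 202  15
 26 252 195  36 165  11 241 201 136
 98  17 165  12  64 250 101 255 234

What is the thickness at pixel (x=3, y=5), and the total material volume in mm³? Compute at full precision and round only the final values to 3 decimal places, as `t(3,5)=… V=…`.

span = t_max - t_min = 2.43 - 0.64 = 1.790
L(3,5) = 41, L_eff = 41/255 = 0.160784
t(3,5) = 2.43 - 1.790·0.160784 = 2.142
Σt over all 8·9 pixels = 84143/750 ≈ 112.1906667
V = pitch²·Σt = 1.53²·84143/750 = 262.627

t(3,5)=2.142 V=262.627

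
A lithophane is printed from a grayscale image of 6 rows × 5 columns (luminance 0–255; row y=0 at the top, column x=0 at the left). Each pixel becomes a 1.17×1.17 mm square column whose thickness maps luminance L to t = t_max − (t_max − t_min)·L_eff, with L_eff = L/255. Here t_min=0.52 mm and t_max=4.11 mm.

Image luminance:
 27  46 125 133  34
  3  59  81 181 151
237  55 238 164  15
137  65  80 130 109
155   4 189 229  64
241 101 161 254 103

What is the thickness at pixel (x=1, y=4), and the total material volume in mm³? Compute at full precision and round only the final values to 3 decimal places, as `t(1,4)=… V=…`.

span = t_max - t_min = 4.11 - 0.52 = 3.590
L(1,4) = 4, L_eff = 4/255 = 0.015686
t(1,4) = 4.11 - 3.590·0.015686 = 4.054
Σt over all 6·5 pixels = 1862161/25500 ≈ 73.0259216
V = pitch²·Σt = 1.17²·1862161/25500 = 99.965

t(1,4)=4.054 V=99.965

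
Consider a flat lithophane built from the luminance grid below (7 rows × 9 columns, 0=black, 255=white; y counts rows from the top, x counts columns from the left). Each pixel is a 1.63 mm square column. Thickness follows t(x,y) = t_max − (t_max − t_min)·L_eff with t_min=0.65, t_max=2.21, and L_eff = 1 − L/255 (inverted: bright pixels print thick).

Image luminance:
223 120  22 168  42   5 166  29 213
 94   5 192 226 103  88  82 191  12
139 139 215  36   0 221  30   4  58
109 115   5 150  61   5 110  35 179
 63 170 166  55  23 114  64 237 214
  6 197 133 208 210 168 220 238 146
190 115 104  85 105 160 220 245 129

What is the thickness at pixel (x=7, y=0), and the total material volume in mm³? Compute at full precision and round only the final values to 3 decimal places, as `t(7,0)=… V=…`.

span = t_max - t_min = 2.21 - 0.65 = 1.560
L(7,0) = 29, L_eff = 1 - 29/255 = 0.886275 (inverted)
t(7,0) = 2.21 - 1.560·0.886275 = 0.827
Σt over all 7·9 pixels = 742079/8500 ≈ 87.3034118
V = pitch²·Σt = 1.63²·742079/8500 = 231.956

t(7,0)=0.827 V=231.956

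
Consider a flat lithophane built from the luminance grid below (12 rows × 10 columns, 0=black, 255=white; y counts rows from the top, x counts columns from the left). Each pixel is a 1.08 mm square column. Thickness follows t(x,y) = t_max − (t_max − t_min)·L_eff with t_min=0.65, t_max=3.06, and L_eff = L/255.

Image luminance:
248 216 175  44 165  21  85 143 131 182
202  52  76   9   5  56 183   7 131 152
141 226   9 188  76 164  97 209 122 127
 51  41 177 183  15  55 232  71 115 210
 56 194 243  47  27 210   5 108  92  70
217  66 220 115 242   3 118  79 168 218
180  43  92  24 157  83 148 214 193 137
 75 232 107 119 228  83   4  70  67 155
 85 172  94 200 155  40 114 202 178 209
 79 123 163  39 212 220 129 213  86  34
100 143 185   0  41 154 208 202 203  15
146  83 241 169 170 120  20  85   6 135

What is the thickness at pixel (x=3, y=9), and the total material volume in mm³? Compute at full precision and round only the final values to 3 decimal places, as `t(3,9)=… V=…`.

t(3,9)=2.691 V=264.337

span = t_max - t_min = 3.06 - 0.65 = 2.410
L(3,9) = 39, L_eff = 39/255 = 0.152941
t(3,9) = 3.06 - 2.410·0.152941 = 2.691
Σt over all 12·10 pixels = 963161/4250 ≈ 226.6261176
V = pitch²·Σt = 1.08²·963161/4250 = 264.337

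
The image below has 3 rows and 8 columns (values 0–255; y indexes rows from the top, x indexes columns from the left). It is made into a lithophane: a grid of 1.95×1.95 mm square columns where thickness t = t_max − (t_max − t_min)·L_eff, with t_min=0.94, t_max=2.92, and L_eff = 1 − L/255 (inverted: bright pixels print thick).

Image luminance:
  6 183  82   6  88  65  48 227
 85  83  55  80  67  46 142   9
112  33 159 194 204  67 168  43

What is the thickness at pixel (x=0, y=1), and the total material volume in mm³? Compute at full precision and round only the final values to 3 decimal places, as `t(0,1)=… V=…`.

span = t_max - t_min = 2.92 - 0.94 = 1.980
L(0,1) = 85, L_eff = 1 - 85/255 = 0.666667 (inverted)
t(0,1) = 2.92 - 1.980·0.666667 = 1.600
Σt over all 3·8 pixels = 85098/2125 ≈ 40.0461176
V = pitch²·Σt = 1.95²·85098/2125 = 152.275

t(0,1)=1.600 V=152.275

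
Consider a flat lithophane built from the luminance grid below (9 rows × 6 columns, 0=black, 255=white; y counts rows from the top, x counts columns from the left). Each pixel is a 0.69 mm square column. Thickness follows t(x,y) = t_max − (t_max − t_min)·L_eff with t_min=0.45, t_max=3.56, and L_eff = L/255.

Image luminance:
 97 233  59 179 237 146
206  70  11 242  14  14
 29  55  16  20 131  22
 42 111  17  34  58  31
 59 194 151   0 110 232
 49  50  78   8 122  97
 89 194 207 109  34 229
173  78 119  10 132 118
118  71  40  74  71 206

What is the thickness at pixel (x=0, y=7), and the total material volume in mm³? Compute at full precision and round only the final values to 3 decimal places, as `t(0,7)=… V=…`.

t(0,7)=1.450 V=60.774

span = t_max - t_min = 3.56 - 0.45 = 3.110
L(0,7) = 173, L_eff = 173/255 = 0.678431
t(0,7) = 3.56 - 3.110·0.678431 = 1.450
Σt over all 9·6 pixels = 813766/6375 ≈ 127.6495686
V = pitch²·Σt = 0.69²·813766/6375 = 60.774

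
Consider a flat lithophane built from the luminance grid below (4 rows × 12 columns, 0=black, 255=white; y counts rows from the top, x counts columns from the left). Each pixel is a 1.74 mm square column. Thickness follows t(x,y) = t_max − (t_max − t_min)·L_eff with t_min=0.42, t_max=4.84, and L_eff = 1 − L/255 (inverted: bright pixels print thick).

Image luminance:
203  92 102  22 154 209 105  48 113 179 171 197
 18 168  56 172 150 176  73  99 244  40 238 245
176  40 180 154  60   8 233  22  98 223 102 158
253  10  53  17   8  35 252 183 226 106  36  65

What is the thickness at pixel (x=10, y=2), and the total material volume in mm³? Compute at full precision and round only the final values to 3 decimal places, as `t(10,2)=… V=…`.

t(10,2)=2.188 V=374.437

span = t_max - t_min = 4.84 - 0.42 = 4.420
L(10,2) = 102, L_eff = 1 - 102/255 = 0.600000 (inverted)
t(10,2) = 4.84 - 4.420·0.600000 = 2.188
Σt over all 4·12 pixels = 46378/375 ≈ 123.6746667
V = pitch²·Σt = 1.74²·46378/375 = 374.437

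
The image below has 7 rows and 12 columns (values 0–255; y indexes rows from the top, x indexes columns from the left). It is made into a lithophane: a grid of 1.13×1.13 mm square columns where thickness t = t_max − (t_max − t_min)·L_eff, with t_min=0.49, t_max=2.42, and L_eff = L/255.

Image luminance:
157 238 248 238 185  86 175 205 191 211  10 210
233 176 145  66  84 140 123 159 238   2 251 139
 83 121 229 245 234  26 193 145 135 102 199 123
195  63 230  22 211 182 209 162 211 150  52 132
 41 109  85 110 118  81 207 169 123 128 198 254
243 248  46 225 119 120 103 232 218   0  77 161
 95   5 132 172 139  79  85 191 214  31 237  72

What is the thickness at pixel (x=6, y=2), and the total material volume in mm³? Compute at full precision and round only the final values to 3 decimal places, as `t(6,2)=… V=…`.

span = t_max - t_min = 2.42 - 0.49 = 1.930
L(6,2) = 193, L_eff = 193/255 = 0.756863
t(6,2) = 2.42 - 1.930·0.756863 = 0.959
Σt over all 7·12 pixels = 2784457/25500 ≈ 109.1943922
V = pitch²·Σt = 1.13²·2784457/25500 = 139.430

t(6,2)=0.959 V=139.430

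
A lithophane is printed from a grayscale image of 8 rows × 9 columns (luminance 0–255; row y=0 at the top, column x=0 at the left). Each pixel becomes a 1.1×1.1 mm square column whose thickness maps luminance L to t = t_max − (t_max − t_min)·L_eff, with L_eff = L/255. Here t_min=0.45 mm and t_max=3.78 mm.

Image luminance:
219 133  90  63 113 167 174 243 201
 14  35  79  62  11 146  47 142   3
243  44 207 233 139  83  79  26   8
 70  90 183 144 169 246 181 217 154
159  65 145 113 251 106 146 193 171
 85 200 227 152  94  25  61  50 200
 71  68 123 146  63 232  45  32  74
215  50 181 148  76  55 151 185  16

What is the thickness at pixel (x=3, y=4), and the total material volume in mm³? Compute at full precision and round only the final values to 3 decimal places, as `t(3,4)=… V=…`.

t(3,4)=2.304 V=189.758

span = t_max - t_min = 3.78 - 0.45 = 3.330
L(3,4) = 113, L_eff = 113/255 = 0.443137
t(3,4) = 3.78 - 3.330·0.443137 = 2.304
Σt over all 8·9 pixels = 333252/2125 ≈ 156.8244706
V = pitch²·Σt = 1.1²·333252/2125 = 189.758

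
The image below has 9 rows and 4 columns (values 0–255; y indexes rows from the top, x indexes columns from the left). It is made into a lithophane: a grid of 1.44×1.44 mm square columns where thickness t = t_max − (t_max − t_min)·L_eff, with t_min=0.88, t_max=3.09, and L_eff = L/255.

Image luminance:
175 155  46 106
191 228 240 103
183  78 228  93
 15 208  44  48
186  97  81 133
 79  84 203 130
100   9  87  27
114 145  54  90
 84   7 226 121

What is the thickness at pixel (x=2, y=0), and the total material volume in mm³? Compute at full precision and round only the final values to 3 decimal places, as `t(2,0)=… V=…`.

span = t_max - t_min = 3.09 - 0.88 = 2.210
L(2,0) = 46, L_eff = 46/255 = 0.180392
t(2,0) = 3.09 - 2.210·0.180392 = 2.691
Σt over all 9·4 pixels = 56143/750 ≈ 74.8573333
V = pitch²·Σt = 1.44²·56143/750 = 155.224

t(2,0)=2.691 V=155.224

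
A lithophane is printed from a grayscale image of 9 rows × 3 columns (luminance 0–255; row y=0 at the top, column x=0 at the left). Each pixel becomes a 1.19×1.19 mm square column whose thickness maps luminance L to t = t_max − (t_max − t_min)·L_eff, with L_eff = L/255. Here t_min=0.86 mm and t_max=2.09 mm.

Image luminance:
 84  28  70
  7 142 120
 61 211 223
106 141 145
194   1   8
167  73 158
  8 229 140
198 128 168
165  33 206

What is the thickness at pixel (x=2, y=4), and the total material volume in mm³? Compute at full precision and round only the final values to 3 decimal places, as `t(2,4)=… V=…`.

span = t_max - t_min = 2.09 - 0.86 = 1.230
L(2,4) = 8, L_eff = 8/255 = 0.031373
t(2,4) = 2.09 - 1.230·0.031373 = 2.051
Σt over all 9·3 pixels = 347881/8500 ≈ 40.9271765
V = pitch²·Σt = 1.19²·347881/8500 = 57.957

t(2,4)=2.051 V=57.957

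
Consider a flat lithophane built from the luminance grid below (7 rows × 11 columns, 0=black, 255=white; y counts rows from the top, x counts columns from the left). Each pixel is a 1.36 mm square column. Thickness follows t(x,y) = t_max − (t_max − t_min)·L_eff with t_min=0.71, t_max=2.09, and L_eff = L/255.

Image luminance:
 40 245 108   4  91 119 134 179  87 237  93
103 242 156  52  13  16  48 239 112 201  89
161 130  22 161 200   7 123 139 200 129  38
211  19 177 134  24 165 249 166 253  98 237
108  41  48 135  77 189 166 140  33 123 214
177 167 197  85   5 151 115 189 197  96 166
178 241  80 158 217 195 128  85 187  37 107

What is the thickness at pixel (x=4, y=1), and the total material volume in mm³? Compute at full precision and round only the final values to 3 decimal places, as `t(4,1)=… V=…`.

span = t_max - t_min = 2.09 - 0.71 = 1.380
L(4,1) = 13, L_eff = 13/255 = 0.050980
t(4,1) = 2.09 - 1.380·0.050980 = 2.020
Σt over all 7·11 pixels = 904087/8500 ≈ 106.3631765
V = pitch²·Σt = 1.36²·904087/8500 = 196.729

t(4,1)=2.020 V=196.729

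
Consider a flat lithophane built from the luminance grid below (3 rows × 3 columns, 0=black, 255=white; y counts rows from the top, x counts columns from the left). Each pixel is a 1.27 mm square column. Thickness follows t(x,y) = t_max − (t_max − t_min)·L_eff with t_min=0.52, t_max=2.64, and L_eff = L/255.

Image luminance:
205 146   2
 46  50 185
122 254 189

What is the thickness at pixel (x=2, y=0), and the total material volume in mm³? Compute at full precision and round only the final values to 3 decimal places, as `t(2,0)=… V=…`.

t(2,0)=2.623 V=22.245

span = t_max - t_min = 2.64 - 0.52 = 2.120
L(2,0) = 2, L_eff = 2/255 = 0.007843
t(2,0) = 2.64 - 2.120·0.007843 = 2.623
Σt over all 3·3 pixels = 87923/6375 ≈ 13.7918431
V = pitch²·Σt = 1.27²·87923/6375 = 22.245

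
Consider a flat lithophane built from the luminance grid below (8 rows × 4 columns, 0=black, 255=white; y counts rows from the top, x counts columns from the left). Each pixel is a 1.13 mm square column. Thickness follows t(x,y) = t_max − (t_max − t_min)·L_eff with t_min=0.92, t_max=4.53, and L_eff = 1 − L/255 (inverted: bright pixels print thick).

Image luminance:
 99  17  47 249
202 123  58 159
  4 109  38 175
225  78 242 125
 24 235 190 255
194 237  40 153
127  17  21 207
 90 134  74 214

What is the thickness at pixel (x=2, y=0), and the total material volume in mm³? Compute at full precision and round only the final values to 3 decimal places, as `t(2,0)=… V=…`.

span = t_max - t_min = 4.53 - 0.92 = 3.610
L(2,0) = 47, L_eff = 1 - 47/255 = 0.815686 (inverted)
t(2,0) = 4.53 - 3.610·0.815686 = 1.585
Σt over all 8·4 pixels = 1126601/12750 ≈ 88.3608627
V = pitch²·Σt = 1.13²·1126601/12750 = 112.828

t(2,0)=1.585 V=112.828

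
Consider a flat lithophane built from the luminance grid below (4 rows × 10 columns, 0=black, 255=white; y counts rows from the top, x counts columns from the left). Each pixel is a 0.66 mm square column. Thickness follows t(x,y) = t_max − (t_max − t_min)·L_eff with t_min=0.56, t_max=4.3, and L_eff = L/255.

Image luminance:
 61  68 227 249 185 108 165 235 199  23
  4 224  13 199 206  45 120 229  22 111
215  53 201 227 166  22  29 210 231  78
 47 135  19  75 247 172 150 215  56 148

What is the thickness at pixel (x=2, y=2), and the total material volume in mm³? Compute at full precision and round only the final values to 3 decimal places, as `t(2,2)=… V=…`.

t(2,2)=1.352 V=40.494

span = t_max - t_min = 4.3 - 0.56 = 3.740
L(2,2) = 201, L_eff = 201/255 = 0.788235
t(2,2) = 4.3 - 3.740·0.788235 = 1.352
Σt over all 4·10 pixels = 69721/750 ≈ 92.9613333
V = pitch²·Σt = 0.66²·69721/750 = 40.494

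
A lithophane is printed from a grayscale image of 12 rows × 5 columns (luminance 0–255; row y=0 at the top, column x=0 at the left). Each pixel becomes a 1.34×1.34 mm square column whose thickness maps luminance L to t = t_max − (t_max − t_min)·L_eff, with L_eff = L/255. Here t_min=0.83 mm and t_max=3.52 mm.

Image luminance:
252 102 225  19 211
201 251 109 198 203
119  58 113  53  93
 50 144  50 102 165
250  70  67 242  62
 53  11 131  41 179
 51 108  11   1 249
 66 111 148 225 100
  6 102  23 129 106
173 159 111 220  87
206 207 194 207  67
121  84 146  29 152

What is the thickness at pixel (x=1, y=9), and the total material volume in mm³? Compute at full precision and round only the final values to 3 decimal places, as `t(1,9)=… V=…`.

span = t_max - t_min = 3.52 - 0.83 = 2.690
L(1,9) = 159, L_eff = 159/255 = 0.623529
t(1,9) = 3.52 - 2.690·0.623529 = 1.843
Σt over all 12·5 pixels = 3388813/25500 ≈ 132.8946275
V = pitch²·Σt = 1.34²·3388813/25500 = 238.626

t(1,9)=1.843 V=238.626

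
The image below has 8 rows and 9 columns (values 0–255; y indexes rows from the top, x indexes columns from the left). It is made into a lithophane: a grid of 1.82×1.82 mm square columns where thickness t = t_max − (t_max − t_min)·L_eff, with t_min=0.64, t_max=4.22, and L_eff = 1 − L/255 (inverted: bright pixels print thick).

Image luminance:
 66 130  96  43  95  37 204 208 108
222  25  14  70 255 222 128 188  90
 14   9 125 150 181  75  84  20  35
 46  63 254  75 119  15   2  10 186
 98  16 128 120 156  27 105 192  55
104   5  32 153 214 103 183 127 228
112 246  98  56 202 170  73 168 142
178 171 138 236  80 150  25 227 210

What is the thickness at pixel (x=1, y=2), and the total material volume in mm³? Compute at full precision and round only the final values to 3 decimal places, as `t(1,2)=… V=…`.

t(1,2)=0.766 V=542.893

span = t_max - t_min = 4.22 - 0.64 = 3.580
L(1,2) = 9, L_eff = 1 - 9/255 = 0.964706 (inverted)
t(1,2) = 4.22 - 3.580·0.964706 = 0.766
Σt over all 8·9 pixels = 1044844/6375 ≈ 163.8970980
V = pitch²·Σt = 1.82²·1044844/6375 = 542.893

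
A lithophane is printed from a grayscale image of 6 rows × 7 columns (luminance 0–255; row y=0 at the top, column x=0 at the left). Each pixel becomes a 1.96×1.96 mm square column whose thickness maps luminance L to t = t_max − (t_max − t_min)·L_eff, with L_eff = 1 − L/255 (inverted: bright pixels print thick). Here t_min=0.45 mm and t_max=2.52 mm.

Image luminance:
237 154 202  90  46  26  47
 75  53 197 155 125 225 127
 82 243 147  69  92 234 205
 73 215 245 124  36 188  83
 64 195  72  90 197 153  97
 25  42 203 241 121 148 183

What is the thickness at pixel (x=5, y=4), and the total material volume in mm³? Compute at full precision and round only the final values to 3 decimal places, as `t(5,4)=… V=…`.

t(5,4)=1.692 V=248.052

span = t_max - t_min = 2.52 - 0.45 = 2.070
L(5,4) = 153, L_eff = 1 - 153/255 = 0.400000 (inverted)
t(5,4) = 2.52 - 2.070·0.400000 = 1.692
Σt over all 6·7 pixels = 137211/2125 ≈ 64.5698824
V = pitch²·Σt = 1.96²·137211/2125 = 248.052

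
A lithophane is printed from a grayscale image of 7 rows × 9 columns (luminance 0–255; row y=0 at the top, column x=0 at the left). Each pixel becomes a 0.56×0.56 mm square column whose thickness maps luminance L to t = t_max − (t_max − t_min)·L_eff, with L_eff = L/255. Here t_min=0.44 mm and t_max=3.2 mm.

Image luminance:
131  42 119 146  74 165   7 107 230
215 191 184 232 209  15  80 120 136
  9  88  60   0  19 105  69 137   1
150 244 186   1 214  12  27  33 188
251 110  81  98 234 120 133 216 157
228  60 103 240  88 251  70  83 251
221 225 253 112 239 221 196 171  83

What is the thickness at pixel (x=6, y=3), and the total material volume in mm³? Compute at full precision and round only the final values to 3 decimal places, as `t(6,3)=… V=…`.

t(6,3)=2.908 V=34.571

span = t_max - t_min = 3.2 - 0.44 = 2.760
L(6,3) = 27, L_eff = 27/255 = 0.105882
t(6,3) = 3.2 - 2.760·0.105882 = 2.908
Σt over all 7·9 pixels = 234257/2125 ≈ 110.2385882
V = pitch²·Σt = 0.56²·234257/2125 = 34.571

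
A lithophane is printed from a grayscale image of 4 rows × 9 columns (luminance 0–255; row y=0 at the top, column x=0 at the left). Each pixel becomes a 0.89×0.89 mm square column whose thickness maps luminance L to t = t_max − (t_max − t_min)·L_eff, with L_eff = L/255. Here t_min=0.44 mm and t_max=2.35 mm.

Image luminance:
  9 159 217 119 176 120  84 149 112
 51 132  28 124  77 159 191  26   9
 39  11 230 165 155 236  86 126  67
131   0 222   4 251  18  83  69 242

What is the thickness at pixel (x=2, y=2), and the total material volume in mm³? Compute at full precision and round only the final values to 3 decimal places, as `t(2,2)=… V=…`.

span = t_max - t_min = 2.35 - 0.44 = 1.910
L(2,2) = 230, L_eff = 230/255 = 0.901961
t(2,2) = 2.35 - 1.910·0.901961 = 0.627
Σt over all 4·9 pixels = 459531/8500 ≈ 54.0624706
V = pitch²·Σt = 0.89²·459531/8500 = 42.823

t(2,2)=0.627 V=42.823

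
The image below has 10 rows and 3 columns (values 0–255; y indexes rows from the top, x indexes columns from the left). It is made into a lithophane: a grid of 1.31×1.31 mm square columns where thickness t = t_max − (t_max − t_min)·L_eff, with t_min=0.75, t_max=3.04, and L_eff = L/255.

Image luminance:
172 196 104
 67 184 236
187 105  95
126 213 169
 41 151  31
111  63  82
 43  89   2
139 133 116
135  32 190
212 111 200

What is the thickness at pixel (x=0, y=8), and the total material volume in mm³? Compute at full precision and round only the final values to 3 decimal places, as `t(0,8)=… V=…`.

span = t_max - t_min = 3.04 - 0.75 = 2.290
L(0,8) = 135, L_eff = 135/255 = 0.529412
t(0,8) = 3.04 - 2.290·0.529412 = 1.828
Σt over all 10·3 pixels = 98019/1700 ≈ 57.6582353
V = pitch²·Σt = 1.31²·98019/1700 = 98.947

t(0,8)=1.828 V=98.947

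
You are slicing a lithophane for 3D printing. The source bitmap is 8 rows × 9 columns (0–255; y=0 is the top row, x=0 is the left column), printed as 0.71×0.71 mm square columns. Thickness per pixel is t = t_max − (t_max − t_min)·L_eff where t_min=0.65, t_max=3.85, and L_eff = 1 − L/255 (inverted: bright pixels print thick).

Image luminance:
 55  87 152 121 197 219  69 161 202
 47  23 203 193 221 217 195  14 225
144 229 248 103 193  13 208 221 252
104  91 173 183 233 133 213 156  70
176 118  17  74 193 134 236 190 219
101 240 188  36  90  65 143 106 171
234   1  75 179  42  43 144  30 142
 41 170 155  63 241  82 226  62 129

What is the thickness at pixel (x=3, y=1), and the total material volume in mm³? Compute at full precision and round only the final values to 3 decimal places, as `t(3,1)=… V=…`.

t(3,1)=3.072 V=87.636

span = t_max - t_min = 3.85 - 0.65 = 3.200
L(3,1) = 193, L_eff = 1 - 193/255 = 0.243137 (inverted)
t(3,1) = 3.85 - 3.200·0.243137 = 3.072
Σt over all 8·9 pixels = 221654/1275 ≈ 173.8462745
V = pitch²·Σt = 0.71²·221654/1275 = 87.636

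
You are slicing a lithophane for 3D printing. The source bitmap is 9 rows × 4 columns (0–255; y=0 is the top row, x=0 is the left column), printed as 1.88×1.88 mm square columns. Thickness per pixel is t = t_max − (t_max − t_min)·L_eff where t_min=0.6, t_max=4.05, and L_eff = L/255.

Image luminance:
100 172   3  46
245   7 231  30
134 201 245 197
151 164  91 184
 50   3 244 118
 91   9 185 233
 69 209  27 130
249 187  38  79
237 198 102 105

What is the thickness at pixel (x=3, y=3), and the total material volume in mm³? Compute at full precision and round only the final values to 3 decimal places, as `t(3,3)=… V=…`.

span = t_max - t_min = 4.05 - 0.6 = 3.450
L(3,3) = 184, L_eff = 184/255 = 0.721569
t(3,3) = 4.05 - 3.450·0.721569 = 1.561
Σt over all 9·4 pixels = 34572/425 ≈ 81.3458824
V = pitch²·Σt = 1.88²·34572/425 = 287.509

t(3,3)=1.561 V=287.509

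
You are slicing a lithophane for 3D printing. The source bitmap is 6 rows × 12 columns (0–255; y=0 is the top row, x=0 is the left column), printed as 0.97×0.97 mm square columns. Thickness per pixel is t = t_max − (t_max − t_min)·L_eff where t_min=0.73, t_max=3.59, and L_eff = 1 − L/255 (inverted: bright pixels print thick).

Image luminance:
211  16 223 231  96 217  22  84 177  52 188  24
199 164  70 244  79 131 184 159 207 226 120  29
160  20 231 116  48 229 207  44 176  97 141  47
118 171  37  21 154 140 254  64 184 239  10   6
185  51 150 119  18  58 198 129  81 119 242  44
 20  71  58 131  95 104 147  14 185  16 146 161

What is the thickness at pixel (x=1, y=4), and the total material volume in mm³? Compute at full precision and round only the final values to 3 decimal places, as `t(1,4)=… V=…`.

t(1,4)=1.302 V=142.414

span = t_max - t_min = 3.59 - 0.73 = 2.860
L(1,4) = 51, L_eff = 1 - 51/255 = 0.800000 (inverted)
t(1,4) = 3.59 - 2.860·0.800000 = 1.302
Σt over all 6·12 pixels = 1929827/12750 ≈ 151.3589804
V = pitch²·Σt = 0.97²·1929827/12750 = 142.414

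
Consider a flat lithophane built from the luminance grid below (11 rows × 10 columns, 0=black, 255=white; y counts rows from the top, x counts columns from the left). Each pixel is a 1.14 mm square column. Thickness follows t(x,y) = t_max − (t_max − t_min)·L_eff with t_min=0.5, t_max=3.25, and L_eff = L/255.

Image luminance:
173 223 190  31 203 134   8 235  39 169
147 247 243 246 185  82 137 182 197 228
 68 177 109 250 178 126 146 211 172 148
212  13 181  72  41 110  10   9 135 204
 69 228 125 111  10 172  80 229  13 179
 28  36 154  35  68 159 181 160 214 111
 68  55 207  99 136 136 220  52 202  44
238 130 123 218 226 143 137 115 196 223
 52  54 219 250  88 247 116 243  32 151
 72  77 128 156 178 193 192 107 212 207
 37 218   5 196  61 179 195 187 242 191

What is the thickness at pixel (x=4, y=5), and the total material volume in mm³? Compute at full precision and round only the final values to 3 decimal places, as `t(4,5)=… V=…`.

t(4,5)=2.517 V=244.763

span = t_max - t_min = 3.25 - 0.5 = 2.750
L(4,5) = 68, L_eff = 68/255 = 0.266667
t(4,5) = 3.25 - 2.750·0.266667 = 2.517
Σt over all 11·10 pixels = 48026/255 ≈ 188.3372549
V = pitch²·Σt = 1.14²·48026/255 = 244.763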